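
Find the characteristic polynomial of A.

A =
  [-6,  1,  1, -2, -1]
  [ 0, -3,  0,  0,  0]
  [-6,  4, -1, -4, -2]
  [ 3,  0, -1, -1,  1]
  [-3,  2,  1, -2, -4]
x^5 + 15*x^4 + 90*x^3 + 270*x^2 + 405*x + 243

Expanding det(x·I − A) (e.g. by cofactor expansion or by noting that A is similar to its Jordan form J, which has the same characteristic polynomial as A) gives
  χ_A(x) = x^5 + 15*x^4 + 90*x^3 + 270*x^2 + 405*x + 243
which factors as (x + 3)^5. The eigenvalues (with algebraic multiplicities) are λ = -3 with multiplicity 5.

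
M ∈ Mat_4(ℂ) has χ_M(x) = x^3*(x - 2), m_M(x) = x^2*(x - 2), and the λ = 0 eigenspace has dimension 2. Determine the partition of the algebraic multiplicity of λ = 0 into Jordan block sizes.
Block sizes for λ = 0: [2, 1]

Step 1 — from the characteristic polynomial, algebraic multiplicity of λ = 0 is 3. From dim ker(M − (0)·I) = 2, there are exactly 2 Jordan blocks for λ = 0.
Step 2 — from the minimal polynomial, the factor (x − 0)^2 tells us the largest block for λ = 0 has size 2.
Step 3 — with total size 3, 2 blocks, and largest block 2, the block sizes (in nonincreasing order) are [2, 1].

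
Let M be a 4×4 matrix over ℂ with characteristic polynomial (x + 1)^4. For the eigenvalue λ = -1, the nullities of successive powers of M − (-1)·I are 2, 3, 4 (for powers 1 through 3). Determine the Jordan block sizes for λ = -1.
Block sizes for λ = -1: [3, 1]

From the dimensions of kernels of powers, the number of Jordan blocks of size at least j is d_j − d_{j−1} where d_j = dim ker(N^j) (with d_0 = 0). Computing the differences gives [2, 1, 1].
The number of blocks of size exactly k is (#blocks of size ≥ k) − (#blocks of size ≥ k + 1), so the partition is: 1 block(s) of size 1, 1 block(s) of size 3.
In nonincreasing order the block sizes are [3, 1].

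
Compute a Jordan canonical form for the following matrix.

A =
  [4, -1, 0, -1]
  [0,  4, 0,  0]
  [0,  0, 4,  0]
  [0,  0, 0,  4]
J_2(4) ⊕ J_1(4) ⊕ J_1(4)

The characteristic polynomial is
  det(x·I − A) = x^4 - 16*x^3 + 96*x^2 - 256*x + 256 = (x - 4)^4

Eigenvalues and multiplicities (the geometric multiplicity of λ is n − rank(A − λI), which equals the number of Jordan blocks for λ):
  λ = 4: algebraic multiplicity = 4, geometric multiplicity = 3

Determining the block sizes for each eigenvalue:
  λ = 4: 3 blocks summing to 4 forces exactly one block of size 2 and the rest size 1 → block sizes [2, 1, 1]

Assembling the blocks gives a Jordan form
J =
  [4, 1, 0, 0]
  [0, 4, 0, 0]
  [0, 0, 4, 0]
  [0, 0, 0, 4]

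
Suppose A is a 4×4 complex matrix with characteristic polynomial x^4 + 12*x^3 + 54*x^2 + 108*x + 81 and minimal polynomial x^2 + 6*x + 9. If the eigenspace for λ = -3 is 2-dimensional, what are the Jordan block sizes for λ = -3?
Block sizes for λ = -3: [2, 2]

Step 1 — from the characteristic polynomial, algebraic multiplicity of λ = -3 is 4. From dim ker(A − (-3)·I) = 2, there are exactly 2 Jordan blocks for λ = -3.
Step 2 — from the minimal polynomial, the factor (x + 3)^2 tells us the largest block for λ = -3 has size 2.
Step 3 — with total size 4, 2 blocks, and largest block 2, the block sizes (in nonincreasing order) are [2, 2].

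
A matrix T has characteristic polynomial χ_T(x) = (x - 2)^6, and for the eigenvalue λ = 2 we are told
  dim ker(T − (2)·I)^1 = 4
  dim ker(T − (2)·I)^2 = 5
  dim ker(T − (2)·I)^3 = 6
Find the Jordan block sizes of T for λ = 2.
Block sizes for λ = 2: [3, 1, 1, 1]

From the dimensions of kernels of powers, the number of Jordan blocks of size at least j is d_j − d_{j−1} where d_j = dim ker(N^j) (with d_0 = 0). Computing the differences gives [4, 1, 1].
The number of blocks of size exactly k is (#blocks of size ≥ k) − (#blocks of size ≥ k + 1), so the partition is: 3 block(s) of size 1, 1 block(s) of size 3.
In nonincreasing order the block sizes are [3, 1, 1, 1].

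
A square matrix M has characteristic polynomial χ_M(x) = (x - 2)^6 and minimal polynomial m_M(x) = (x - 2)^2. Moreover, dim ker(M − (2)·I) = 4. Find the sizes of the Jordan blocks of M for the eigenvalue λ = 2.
Block sizes for λ = 2: [2, 2, 1, 1]

Step 1 — from the characteristic polynomial, algebraic multiplicity of λ = 2 is 6. From dim ker(M − (2)·I) = 4, there are exactly 4 Jordan blocks for λ = 2.
Step 2 — from the minimal polynomial, the factor (x − 2)^2 tells us the largest block for λ = 2 has size 2.
Step 3 — with total size 6, 4 blocks, and largest block 2, the block sizes (in nonincreasing order) are [2, 2, 1, 1].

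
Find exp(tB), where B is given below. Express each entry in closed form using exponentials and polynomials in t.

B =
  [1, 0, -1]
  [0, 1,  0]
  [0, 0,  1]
e^{tB} =
  [exp(t), 0, -t*exp(t)]
  [0, exp(t), 0]
  [0, 0, exp(t)]

Strategy: write B = P · J · P⁻¹ where J is a Jordan canonical form, so e^{tB} = P · e^{tJ} · P⁻¹, and e^{tJ} can be computed block-by-block.

B has Jordan form
J =
  [1, 1, 0]
  [0, 1, 0]
  [0, 0, 1]
(up to reordering of blocks).

Per-block formulas:
  For a 1×1 block at λ = 1: exp(t · [1]) = [e^(1t)].
  For a 2×2 Jordan block J_2(1): exp(t · J_2(1)) = e^(1t)·(I + t·N), where N is the 2×2 nilpotent shift.

After assembling e^{tJ} and conjugating by P, we get:

e^{tB} =
  [exp(t), 0, -t*exp(t)]
  [0, exp(t), 0]
  [0, 0, exp(t)]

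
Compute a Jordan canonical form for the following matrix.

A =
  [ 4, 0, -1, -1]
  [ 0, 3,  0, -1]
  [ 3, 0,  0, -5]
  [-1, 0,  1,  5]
J_3(3) ⊕ J_1(3)

The characteristic polynomial is
  det(x·I − A) = x^4 - 12*x^3 + 54*x^2 - 108*x + 81 = (x - 3)^4

Eigenvalues and multiplicities (the geometric multiplicity of λ is n − rank(A − λI), which equals the number of Jordan blocks for λ):
  λ = 3: algebraic multiplicity = 4, geometric multiplicity = 2

Determining the block sizes for each eigenvalue:
  λ = 3: with am = 4 and gm = 2, the partition is not yet determined (e.g. several partitions of 4 into 2 parts exist). Let N = A − (3)·I. Computing rank(N^1) = 2, rank(N^2) = 1, rank(N^3) = 0; the number of blocks of size ≥ j is rank(N^{j−1}) − rank(N^j), giving [2, 1, 1]. So we have 1 block(s) of size 3, 1 block(s) of size 1 → block sizes [3, 1]

Assembling the blocks gives a Jordan form
J =
  [3, 1, 0, 0]
  [0, 3, 1, 0]
  [0, 0, 3, 0]
  [0, 0, 0, 3]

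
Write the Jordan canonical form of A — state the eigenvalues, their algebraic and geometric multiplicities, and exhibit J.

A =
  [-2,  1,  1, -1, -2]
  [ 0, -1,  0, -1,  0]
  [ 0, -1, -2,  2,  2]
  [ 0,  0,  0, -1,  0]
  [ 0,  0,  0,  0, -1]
J_2(-2) ⊕ J_2(-1) ⊕ J_1(-1)

The characteristic polynomial is
  det(x·I − A) = x^5 + 7*x^4 + 19*x^3 + 25*x^2 + 16*x + 4 = (x + 1)^3*(x + 2)^2

Eigenvalues and multiplicities (the geometric multiplicity of λ is n − rank(A − λI), which equals the number of Jordan blocks for λ):
  λ = -2: algebraic multiplicity = 2, geometric multiplicity = 1
  λ = -1: algebraic multiplicity = 3, geometric multiplicity = 2

Determining the block sizes for each eigenvalue:
  λ = -2: one block (gm = 1), so the single block has size am = 2 → block sizes [2]
  λ = -1: 2 blocks summing to 3 forces exactly one block of size 2 and the rest size 1 → block sizes [2, 1]

Assembling the blocks gives a Jordan form
J =
  [-2,  1,  0,  0,  0]
  [ 0, -2,  0,  0,  0]
  [ 0,  0, -1,  1,  0]
  [ 0,  0,  0, -1,  0]
  [ 0,  0,  0,  0, -1]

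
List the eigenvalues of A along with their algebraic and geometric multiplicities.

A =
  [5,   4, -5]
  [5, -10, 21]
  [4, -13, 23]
λ = 6: alg = 3, geom = 1

Step 1 — factor the characteristic polynomial to read off the algebraic multiplicities:
  χ_A(x) = (x - 6)^3

Step 2 — compute geometric multiplicities via the rank-nullity identity g(λ) = n − rank(A − λI):
  rank(A − (6)·I) = 2, so dim ker(A − (6)·I) = n − 2 = 1

Summary:
  λ = 6: algebraic multiplicity = 3, geometric multiplicity = 1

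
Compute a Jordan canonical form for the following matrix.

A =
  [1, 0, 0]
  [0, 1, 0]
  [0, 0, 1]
J_1(1) ⊕ J_1(1) ⊕ J_1(1)

The characteristic polynomial is
  det(x·I − A) = x^3 - 3*x^2 + 3*x - 1 = (x - 1)^3

Eigenvalues and multiplicities (the geometric multiplicity of λ is n − rank(A − λI), which equals the number of Jordan blocks for λ):
  λ = 1: algebraic multiplicity = 3, geometric multiplicity = 3

Determining the block sizes for each eigenvalue:
  λ = 1: gm = am = 3, so every block has size 1 → block sizes [1, 1, 1]

Assembling the blocks gives a Jordan form
J =
  [1, 0, 0]
  [0, 1, 0]
  [0, 0, 1]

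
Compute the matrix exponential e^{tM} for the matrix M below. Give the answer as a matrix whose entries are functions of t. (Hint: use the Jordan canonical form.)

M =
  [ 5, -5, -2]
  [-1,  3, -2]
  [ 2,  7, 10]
e^{tM} =
  [t^2*exp(6*t) - t*exp(6*t) + exp(6*t), 3*t^2*exp(6*t) - 5*t*exp(6*t), 2*t^2*exp(6*t) - 2*t*exp(6*t)]
  [-t*exp(6*t), -3*t*exp(6*t) + exp(6*t), -2*t*exp(6*t)]
  [-t^2*exp(6*t)/2 + 2*t*exp(6*t), -3*t^2*exp(6*t)/2 + 7*t*exp(6*t), -t^2*exp(6*t) + 4*t*exp(6*t) + exp(6*t)]

Strategy: write M = P · J · P⁻¹ where J is a Jordan canonical form, so e^{tM} = P · e^{tJ} · P⁻¹, and e^{tJ} can be computed block-by-block.

M has Jordan form
J =
  [6, 1, 0]
  [0, 6, 1]
  [0, 0, 6]
(up to reordering of blocks).

Per-block formulas:
  For a 3×3 Jordan block J_3(6): exp(t · J_3(6)) = e^(6t)·(I + t·N + (t^2/2)·N^2), where N is the 3×3 nilpotent shift.

After assembling e^{tJ} and conjugating by P, we get:

e^{tM} =
  [t^2*exp(6*t) - t*exp(6*t) + exp(6*t), 3*t^2*exp(6*t) - 5*t*exp(6*t), 2*t^2*exp(6*t) - 2*t*exp(6*t)]
  [-t*exp(6*t), -3*t*exp(6*t) + exp(6*t), -2*t*exp(6*t)]
  [-t^2*exp(6*t)/2 + 2*t*exp(6*t), -3*t^2*exp(6*t)/2 + 7*t*exp(6*t), -t^2*exp(6*t) + 4*t*exp(6*t) + exp(6*t)]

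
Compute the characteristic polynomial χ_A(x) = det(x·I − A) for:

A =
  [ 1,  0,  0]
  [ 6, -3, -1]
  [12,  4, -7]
x^3 + 9*x^2 + 15*x - 25

Expanding det(x·I − A) (e.g. by cofactor expansion or by noting that A is similar to its Jordan form J, which has the same characteristic polynomial as A) gives
  χ_A(x) = x^3 + 9*x^2 + 15*x - 25
which factors as (x - 1)*(x + 5)^2. The eigenvalues (with algebraic multiplicities) are λ = -5 with multiplicity 2, λ = 1 with multiplicity 1.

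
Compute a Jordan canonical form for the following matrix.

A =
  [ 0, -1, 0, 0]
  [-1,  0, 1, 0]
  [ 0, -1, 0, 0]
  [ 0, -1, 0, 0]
J_3(0) ⊕ J_1(0)

The characteristic polynomial is
  det(x·I − A) = x^4

Eigenvalues and multiplicities (the geometric multiplicity of λ is n − rank(A − λI), which equals the number of Jordan blocks for λ):
  λ = 0: algebraic multiplicity = 4, geometric multiplicity = 2

Determining the block sizes for each eigenvalue:
  λ = 0: with am = 4 and gm = 2, the partition is not yet determined (e.g. several partitions of 4 into 2 parts exist). Let N = A − (0)·I. Computing rank(N^1) = 2, rank(N^2) = 1, rank(N^3) = 0; the number of blocks of size ≥ j is rank(N^{j−1}) − rank(N^j), giving [2, 1, 1]. So we have 1 block(s) of size 3, 1 block(s) of size 1 → block sizes [3, 1]

Assembling the blocks gives a Jordan form
J =
  [0, 1, 0, 0]
  [0, 0, 1, 0]
  [0, 0, 0, 0]
  [0, 0, 0, 0]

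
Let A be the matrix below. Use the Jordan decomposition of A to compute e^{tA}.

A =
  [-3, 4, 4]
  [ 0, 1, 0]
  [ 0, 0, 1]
e^{tA} =
  [exp(-3*t), exp(t) - exp(-3*t), exp(t) - exp(-3*t)]
  [0, exp(t), 0]
  [0, 0, exp(t)]

Strategy: write A = P · J · P⁻¹ where J is a Jordan canonical form, so e^{tA} = P · e^{tJ} · P⁻¹, and e^{tJ} can be computed block-by-block.

A has Jordan form
J =
  [-3, 0, 0]
  [ 0, 1, 0]
  [ 0, 0, 1]
(up to reordering of blocks).

Per-block formulas:
  For a 1×1 block at λ = 1: exp(t · [1]) = [e^(1t)].
  For a 1×1 block at λ = -3: exp(t · [-3]) = [e^(-3t)].

After assembling e^{tJ} and conjugating by P, we get:

e^{tA} =
  [exp(-3*t), exp(t) - exp(-3*t), exp(t) - exp(-3*t)]
  [0, exp(t), 0]
  [0, 0, exp(t)]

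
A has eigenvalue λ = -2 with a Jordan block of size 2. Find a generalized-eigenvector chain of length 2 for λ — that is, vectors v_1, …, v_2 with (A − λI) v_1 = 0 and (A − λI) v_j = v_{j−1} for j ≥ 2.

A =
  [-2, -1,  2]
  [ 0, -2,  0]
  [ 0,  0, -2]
A Jordan chain for λ = -2 of length 2:
v_1 = (-1, 0, 0)ᵀ
v_2 = (0, 1, 0)ᵀ

Let N = A − (-2)·I. We want v_2 with N^2 v_2 = 0 but N^1 v_2 ≠ 0; then v_{j-1} := N · v_j for j = 2, …, 2.

Pick v_2 = (0, 1, 0)ᵀ.
Then v_1 = N · v_2 = (-1, 0, 0)ᵀ.

Sanity check: (A − (-2)·I) v_1 = (0, 0, 0)ᵀ = 0. ✓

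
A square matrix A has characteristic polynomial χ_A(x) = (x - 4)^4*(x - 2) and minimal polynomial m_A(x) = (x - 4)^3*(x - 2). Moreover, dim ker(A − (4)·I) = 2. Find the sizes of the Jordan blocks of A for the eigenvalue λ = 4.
Block sizes for λ = 4: [3, 1]

Step 1 — from the characteristic polynomial, algebraic multiplicity of λ = 4 is 4. From dim ker(A − (4)·I) = 2, there are exactly 2 Jordan blocks for λ = 4.
Step 2 — from the minimal polynomial, the factor (x − 4)^3 tells us the largest block for λ = 4 has size 3.
Step 3 — with total size 4, 2 blocks, and largest block 3, the block sizes (in nonincreasing order) are [3, 1].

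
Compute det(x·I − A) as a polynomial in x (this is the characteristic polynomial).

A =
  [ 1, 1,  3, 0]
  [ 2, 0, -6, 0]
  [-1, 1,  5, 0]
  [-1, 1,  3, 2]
x^4 - 8*x^3 + 24*x^2 - 32*x + 16

Expanding det(x·I − A) (e.g. by cofactor expansion or by noting that A is similar to its Jordan form J, which has the same characteristic polynomial as A) gives
  χ_A(x) = x^4 - 8*x^3 + 24*x^2 - 32*x + 16
which factors as (x - 2)^4. The eigenvalues (with algebraic multiplicities) are λ = 2 with multiplicity 4.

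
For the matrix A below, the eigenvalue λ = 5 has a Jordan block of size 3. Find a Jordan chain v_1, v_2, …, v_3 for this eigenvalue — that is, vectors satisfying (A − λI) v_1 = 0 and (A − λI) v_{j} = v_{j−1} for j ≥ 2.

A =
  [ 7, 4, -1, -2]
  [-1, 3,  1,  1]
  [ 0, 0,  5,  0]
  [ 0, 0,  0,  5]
A Jordan chain for λ = 5 of length 3:
v_1 = (2, -1, 0, 0)ᵀ
v_2 = (-1, 1, 0, 0)ᵀ
v_3 = (0, 0, 1, 0)ᵀ

Let N = A − (5)·I. We want v_3 with N^3 v_3 = 0 but N^2 v_3 ≠ 0; then v_{j-1} := N · v_j for j = 3, …, 2.

Pick v_3 = (0, 0, 1, 0)ᵀ.
Then v_2 = N · v_3 = (-1, 1, 0, 0)ᵀ.
Then v_1 = N · v_2 = (2, -1, 0, 0)ᵀ.

Sanity check: (A − (5)·I) v_1 = (0, 0, 0, 0)ᵀ = 0. ✓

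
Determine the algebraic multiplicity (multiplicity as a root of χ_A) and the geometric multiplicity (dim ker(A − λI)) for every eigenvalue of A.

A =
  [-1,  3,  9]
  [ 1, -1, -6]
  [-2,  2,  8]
λ = 2: alg = 3, geom = 1

Step 1 — factor the characteristic polynomial to read off the algebraic multiplicities:
  χ_A(x) = (x - 2)^3

Step 2 — compute geometric multiplicities via the rank-nullity identity g(λ) = n − rank(A − λI):
  rank(A − (2)·I) = 2, so dim ker(A − (2)·I) = n − 2 = 1

Summary:
  λ = 2: algebraic multiplicity = 3, geometric multiplicity = 1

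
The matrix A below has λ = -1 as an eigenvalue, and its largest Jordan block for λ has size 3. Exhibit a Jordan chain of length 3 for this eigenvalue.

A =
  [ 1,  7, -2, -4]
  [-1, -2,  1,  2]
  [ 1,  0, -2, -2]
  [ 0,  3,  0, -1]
A Jordan chain for λ = -1 of length 3:
v_1 = (-5, 0, 1, -3)ᵀ
v_2 = (2, -1, 1, 0)ᵀ
v_3 = (1, 0, 0, 0)ᵀ

Let N = A − (-1)·I. We want v_3 with N^3 v_3 = 0 but N^2 v_3 ≠ 0; then v_{j-1} := N · v_j for j = 3, …, 2.

Pick v_3 = (1, 0, 0, 0)ᵀ.
Then v_2 = N · v_3 = (2, -1, 1, 0)ᵀ.
Then v_1 = N · v_2 = (-5, 0, 1, -3)ᵀ.

Sanity check: (A − (-1)·I) v_1 = (0, 0, 0, 0)ᵀ = 0. ✓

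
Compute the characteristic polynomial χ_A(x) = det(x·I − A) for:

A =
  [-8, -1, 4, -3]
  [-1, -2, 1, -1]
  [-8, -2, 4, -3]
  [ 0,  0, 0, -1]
x^4 + 7*x^3 + 15*x^2 + 13*x + 4

Expanding det(x·I − A) (e.g. by cofactor expansion or by noting that A is similar to its Jordan form J, which has the same characteristic polynomial as A) gives
  χ_A(x) = x^4 + 7*x^3 + 15*x^2 + 13*x + 4
which factors as (x + 1)^3*(x + 4). The eigenvalues (with algebraic multiplicities) are λ = -4 with multiplicity 1, λ = -1 with multiplicity 3.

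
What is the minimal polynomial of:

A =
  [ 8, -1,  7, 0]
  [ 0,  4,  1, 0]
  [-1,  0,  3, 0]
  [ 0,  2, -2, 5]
x^3 - 15*x^2 + 75*x - 125

The characteristic polynomial is χ_A(x) = (x - 5)^4, so the eigenvalues are known. The minimal polynomial is
  m_A(x) = Π_λ (x − λ)^{k_λ}
where k_λ is the size of the *largest* Jordan block for λ (equivalently, the smallest k with (A − λI)^k v = 0 for every generalised eigenvector v of λ).

  λ = 5: largest Jordan block has size 3, contributing (x − 5)^3

So m_A(x) = (x - 5)^3 = x^3 - 15*x^2 + 75*x - 125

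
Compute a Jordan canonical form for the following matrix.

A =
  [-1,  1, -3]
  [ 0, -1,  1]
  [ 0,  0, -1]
J_3(-1)

The characteristic polynomial is
  det(x·I − A) = x^3 + 3*x^2 + 3*x + 1 = (x + 1)^3

Eigenvalues and multiplicities (the geometric multiplicity of λ is n − rank(A − λI), which equals the number of Jordan blocks for λ):
  λ = -1: algebraic multiplicity = 3, geometric multiplicity = 1

Determining the block sizes for each eigenvalue:
  λ = -1: one block (gm = 1), so the single block has size am = 3 → block sizes [3]

Assembling the blocks gives a Jordan form
J =
  [-1,  1,  0]
  [ 0, -1,  1]
  [ 0,  0, -1]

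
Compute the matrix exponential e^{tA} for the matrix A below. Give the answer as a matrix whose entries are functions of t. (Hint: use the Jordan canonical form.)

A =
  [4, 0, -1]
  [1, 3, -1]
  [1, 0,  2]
e^{tA} =
  [t*exp(3*t) + exp(3*t), 0, -t*exp(3*t)]
  [t*exp(3*t), exp(3*t), -t*exp(3*t)]
  [t*exp(3*t), 0, -t*exp(3*t) + exp(3*t)]

Strategy: write A = P · J · P⁻¹ where J is a Jordan canonical form, so e^{tA} = P · e^{tJ} · P⁻¹, and e^{tJ} can be computed block-by-block.

A has Jordan form
J =
  [3, 1, 0]
  [0, 3, 0]
  [0, 0, 3]
(up to reordering of blocks).

Per-block formulas:
  For a 1×1 block at λ = 3: exp(t · [3]) = [e^(3t)].
  For a 2×2 Jordan block J_2(3): exp(t · J_2(3)) = e^(3t)·(I + t·N), where N is the 2×2 nilpotent shift.

After assembling e^{tJ} and conjugating by P, we get:

e^{tA} =
  [t*exp(3*t) + exp(3*t), 0, -t*exp(3*t)]
  [t*exp(3*t), exp(3*t), -t*exp(3*t)]
  [t*exp(3*t), 0, -t*exp(3*t) + exp(3*t)]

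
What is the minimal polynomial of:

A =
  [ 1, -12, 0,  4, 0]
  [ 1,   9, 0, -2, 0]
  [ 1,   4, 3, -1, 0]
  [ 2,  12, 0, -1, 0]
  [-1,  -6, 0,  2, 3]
x^2 - 6*x + 9

The characteristic polynomial is χ_A(x) = (x - 3)^5, so the eigenvalues are known. The minimal polynomial is
  m_A(x) = Π_λ (x − λ)^{k_λ}
where k_λ is the size of the *largest* Jordan block for λ (equivalently, the smallest k with (A − λI)^k v = 0 for every generalised eigenvector v of λ).

  λ = 3: largest Jordan block has size 2, contributing (x − 3)^2

So m_A(x) = (x - 3)^2 = x^2 - 6*x + 9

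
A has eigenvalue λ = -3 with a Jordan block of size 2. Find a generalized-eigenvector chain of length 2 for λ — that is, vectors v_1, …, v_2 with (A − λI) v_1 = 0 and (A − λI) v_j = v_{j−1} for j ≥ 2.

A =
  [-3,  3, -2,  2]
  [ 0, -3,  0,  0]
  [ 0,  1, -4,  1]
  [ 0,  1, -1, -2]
A Jordan chain for λ = -3 of length 2:
v_1 = (3, 0, 1, 1)ᵀ
v_2 = (0, 1, 0, 0)ᵀ

Let N = A − (-3)·I. We want v_2 with N^2 v_2 = 0 but N^1 v_2 ≠ 0; then v_{j-1} := N · v_j for j = 2, …, 2.

Pick v_2 = (0, 1, 0, 0)ᵀ.
Then v_1 = N · v_2 = (3, 0, 1, 1)ᵀ.

Sanity check: (A − (-3)·I) v_1 = (0, 0, 0, 0)ᵀ = 0. ✓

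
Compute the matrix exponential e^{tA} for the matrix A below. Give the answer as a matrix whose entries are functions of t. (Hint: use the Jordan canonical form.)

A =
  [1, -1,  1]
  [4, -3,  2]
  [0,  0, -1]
e^{tA} =
  [2*t*exp(-t) + exp(-t), -t*exp(-t), t*exp(-t)]
  [4*t*exp(-t), -2*t*exp(-t) + exp(-t), 2*t*exp(-t)]
  [0, 0, exp(-t)]

Strategy: write A = P · J · P⁻¹ where J is a Jordan canonical form, so e^{tA} = P · e^{tJ} · P⁻¹, and e^{tJ} can be computed block-by-block.

A has Jordan form
J =
  [-1,  1,  0]
  [ 0, -1,  0]
  [ 0,  0, -1]
(up to reordering of blocks).

Per-block formulas:
  For a 1×1 block at λ = -1: exp(t · [-1]) = [e^(-1t)].
  For a 2×2 Jordan block J_2(-1): exp(t · J_2(-1)) = e^(-1t)·(I + t·N), where N is the 2×2 nilpotent shift.

After assembling e^{tJ} and conjugating by P, we get:

e^{tA} =
  [2*t*exp(-t) + exp(-t), -t*exp(-t), t*exp(-t)]
  [4*t*exp(-t), -2*t*exp(-t) + exp(-t), 2*t*exp(-t)]
  [0, 0, exp(-t)]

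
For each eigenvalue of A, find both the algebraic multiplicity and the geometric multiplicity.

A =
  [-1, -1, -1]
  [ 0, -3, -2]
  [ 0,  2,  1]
λ = -1: alg = 3, geom = 2

Step 1 — factor the characteristic polynomial to read off the algebraic multiplicities:
  χ_A(x) = (x + 1)^3

Step 2 — compute geometric multiplicities via the rank-nullity identity g(λ) = n − rank(A − λI):
  rank(A − (-1)·I) = 1, so dim ker(A − (-1)·I) = n − 1 = 2

Summary:
  λ = -1: algebraic multiplicity = 3, geometric multiplicity = 2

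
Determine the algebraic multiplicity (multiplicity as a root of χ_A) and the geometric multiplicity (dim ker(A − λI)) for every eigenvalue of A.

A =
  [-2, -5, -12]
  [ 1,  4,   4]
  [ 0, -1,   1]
λ = 1: alg = 3, geom = 1

Step 1 — factor the characteristic polynomial to read off the algebraic multiplicities:
  χ_A(x) = (x - 1)^3

Step 2 — compute geometric multiplicities via the rank-nullity identity g(λ) = n − rank(A − λI):
  rank(A − (1)·I) = 2, so dim ker(A − (1)·I) = n − 2 = 1

Summary:
  λ = 1: algebraic multiplicity = 3, geometric multiplicity = 1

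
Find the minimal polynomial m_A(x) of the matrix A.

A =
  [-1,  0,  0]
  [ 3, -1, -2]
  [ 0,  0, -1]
x^2 + 2*x + 1

The characteristic polynomial is χ_A(x) = (x + 1)^3, so the eigenvalues are known. The minimal polynomial is
  m_A(x) = Π_λ (x − λ)^{k_λ}
where k_λ is the size of the *largest* Jordan block for λ (equivalently, the smallest k with (A − λI)^k v = 0 for every generalised eigenvector v of λ).

  λ = -1: largest Jordan block has size 2, contributing (x + 1)^2

So m_A(x) = (x + 1)^2 = x^2 + 2*x + 1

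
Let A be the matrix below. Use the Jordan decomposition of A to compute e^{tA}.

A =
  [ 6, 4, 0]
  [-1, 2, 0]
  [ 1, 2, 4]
e^{tA} =
  [2*t*exp(4*t) + exp(4*t), 4*t*exp(4*t), 0]
  [-t*exp(4*t), -2*t*exp(4*t) + exp(4*t), 0]
  [t*exp(4*t), 2*t*exp(4*t), exp(4*t)]

Strategy: write A = P · J · P⁻¹ where J is a Jordan canonical form, so e^{tA} = P · e^{tJ} · P⁻¹, and e^{tJ} can be computed block-by-block.

A has Jordan form
J =
  [4, 1, 0]
  [0, 4, 0]
  [0, 0, 4]
(up to reordering of blocks).

Per-block formulas:
  For a 1×1 block at λ = 4: exp(t · [4]) = [e^(4t)].
  For a 2×2 Jordan block J_2(4): exp(t · J_2(4)) = e^(4t)·(I + t·N), where N is the 2×2 nilpotent shift.

After assembling e^{tJ} and conjugating by P, we get:

e^{tA} =
  [2*t*exp(4*t) + exp(4*t), 4*t*exp(4*t), 0]
  [-t*exp(4*t), -2*t*exp(4*t) + exp(4*t), 0]
  [t*exp(4*t), 2*t*exp(4*t), exp(4*t)]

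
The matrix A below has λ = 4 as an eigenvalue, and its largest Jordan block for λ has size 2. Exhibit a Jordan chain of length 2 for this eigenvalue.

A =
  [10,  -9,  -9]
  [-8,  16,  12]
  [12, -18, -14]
A Jordan chain for λ = 4 of length 2:
v_1 = (6, -8, 12)ᵀ
v_2 = (1, 0, 0)ᵀ

Let N = A − (4)·I. We want v_2 with N^2 v_2 = 0 but N^1 v_2 ≠ 0; then v_{j-1} := N · v_j for j = 2, …, 2.

Pick v_2 = (1, 0, 0)ᵀ.
Then v_1 = N · v_2 = (6, -8, 12)ᵀ.

Sanity check: (A − (4)·I) v_1 = (0, 0, 0)ᵀ = 0. ✓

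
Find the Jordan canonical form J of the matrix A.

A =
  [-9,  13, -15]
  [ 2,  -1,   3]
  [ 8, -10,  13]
J_3(1)

The characteristic polynomial is
  det(x·I − A) = x^3 - 3*x^2 + 3*x - 1 = (x - 1)^3

Eigenvalues and multiplicities (the geometric multiplicity of λ is n − rank(A − λI), which equals the number of Jordan blocks for λ):
  λ = 1: algebraic multiplicity = 3, geometric multiplicity = 1

Determining the block sizes for each eigenvalue:
  λ = 1: one block (gm = 1), so the single block has size am = 3 → block sizes [3]

Assembling the blocks gives a Jordan form
J =
  [1, 1, 0]
  [0, 1, 1]
  [0, 0, 1]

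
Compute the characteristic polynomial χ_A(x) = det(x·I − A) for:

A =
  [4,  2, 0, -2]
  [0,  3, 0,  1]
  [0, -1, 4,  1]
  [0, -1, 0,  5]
x^4 - 16*x^3 + 96*x^2 - 256*x + 256

Expanding det(x·I − A) (e.g. by cofactor expansion or by noting that A is similar to its Jordan form J, which has the same characteristic polynomial as A) gives
  χ_A(x) = x^4 - 16*x^3 + 96*x^2 - 256*x + 256
which factors as (x - 4)^4. The eigenvalues (with algebraic multiplicities) are λ = 4 with multiplicity 4.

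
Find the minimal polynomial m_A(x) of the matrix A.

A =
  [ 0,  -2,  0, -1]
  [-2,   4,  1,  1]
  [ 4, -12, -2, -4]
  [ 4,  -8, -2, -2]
x^2

The characteristic polynomial is χ_A(x) = x^4, so the eigenvalues are known. The minimal polynomial is
  m_A(x) = Π_λ (x − λ)^{k_λ}
where k_λ is the size of the *largest* Jordan block for λ (equivalently, the smallest k with (A − λI)^k v = 0 for every generalised eigenvector v of λ).

  λ = 0: largest Jordan block has size 2, contributing (x − 0)^2

So m_A(x) = x^2 = x^2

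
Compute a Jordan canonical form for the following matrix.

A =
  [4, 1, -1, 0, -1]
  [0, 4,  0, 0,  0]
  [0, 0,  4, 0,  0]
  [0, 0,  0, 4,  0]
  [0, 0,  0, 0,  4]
J_2(4) ⊕ J_1(4) ⊕ J_1(4) ⊕ J_1(4)

The characteristic polynomial is
  det(x·I − A) = x^5 - 20*x^4 + 160*x^3 - 640*x^2 + 1280*x - 1024 = (x - 4)^5

Eigenvalues and multiplicities (the geometric multiplicity of λ is n − rank(A − λI), which equals the number of Jordan blocks for λ):
  λ = 4: algebraic multiplicity = 5, geometric multiplicity = 4

Determining the block sizes for each eigenvalue:
  λ = 4: 4 blocks summing to 5 forces exactly one block of size 2 and the rest size 1 → block sizes [2, 1, 1, 1]

Assembling the blocks gives a Jordan form
J =
  [4, 1, 0, 0, 0]
  [0, 4, 0, 0, 0]
  [0, 0, 4, 0, 0]
  [0, 0, 0, 4, 0]
  [0, 0, 0, 0, 4]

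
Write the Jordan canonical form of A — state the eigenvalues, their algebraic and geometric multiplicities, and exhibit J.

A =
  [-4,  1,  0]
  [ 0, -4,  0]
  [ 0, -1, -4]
J_2(-4) ⊕ J_1(-4)

The characteristic polynomial is
  det(x·I − A) = x^3 + 12*x^2 + 48*x + 64 = (x + 4)^3

Eigenvalues and multiplicities (the geometric multiplicity of λ is n − rank(A − λI), which equals the number of Jordan blocks for λ):
  λ = -4: algebraic multiplicity = 3, geometric multiplicity = 2

Determining the block sizes for each eigenvalue:
  λ = -4: 2 blocks summing to 3 forces exactly one block of size 2 and the rest size 1 → block sizes [2, 1]

Assembling the blocks gives a Jordan form
J =
  [-4,  1,  0]
  [ 0, -4,  0]
  [ 0,  0, -4]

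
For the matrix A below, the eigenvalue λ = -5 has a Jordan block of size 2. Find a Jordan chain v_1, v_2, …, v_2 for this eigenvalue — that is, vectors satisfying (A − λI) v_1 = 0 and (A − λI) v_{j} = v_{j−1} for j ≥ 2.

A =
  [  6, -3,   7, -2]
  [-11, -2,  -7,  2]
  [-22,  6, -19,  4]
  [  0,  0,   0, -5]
A Jordan chain for λ = -5 of length 2:
v_1 = (11, -11, -22, 0)ᵀ
v_2 = (1, 0, 0, 0)ᵀ

Let N = A − (-5)·I. We want v_2 with N^2 v_2 = 0 but N^1 v_2 ≠ 0; then v_{j-1} := N · v_j for j = 2, …, 2.

Pick v_2 = (1, 0, 0, 0)ᵀ.
Then v_1 = N · v_2 = (11, -11, -22, 0)ᵀ.

Sanity check: (A − (-5)·I) v_1 = (0, 0, 0, 0)ᵀ = 0. ✓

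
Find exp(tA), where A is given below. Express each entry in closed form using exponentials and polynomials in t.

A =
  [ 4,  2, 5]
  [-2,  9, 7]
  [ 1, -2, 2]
e^{tA} =
  [t^2*exp(5*t) - t*exp(5*t) + exp(5*t), -2*t^2*exp(5*t) + 2*t*exp(5*t), -3*t^2*exp(5*t) + 5*t*exp(5*t)]
  [t^2*exp(5*t)/2 - 2*t*exp(5*t), -t^2*exp(5*t) + 4*t*exp(5*t) + exp(5*t), -3*t^2*exp(5*t)/2 + 7*t*exp(5*t)]
  [t*exp(5*t), -2*t*exp(5*t), -3*t*exp(5*t) + exp(5*t)]

Strategy: write A = P · J · P⁻¹ where J is a Jordan canonical form, so e^{tA} = P · e^{tJ} · P⁻¹, and e^{tJ} can be computed block-by-block.

A has Jordan form
J =
  [5, 1, 0]
  [0, 5, 1]
  [0, 0, 5]
(up to reordering of blocks).

Per-block formulas:
  For a 3×3 Jordan block J_3(5): exp(t · J_3(5)) = e^(5t)·(I + t·N + (t^2/2)·N^2), where N is the 3×3 nilpotent shift.

After assembling e^{tJ} and conjugating by P, we get:

e^{tA} =
  [t^2*exp(5*t) - t*exp(5*t) + exp(5*t), -2*t^2*exp(5*t) + 2*t*exp(5*t), -3*t^2*exp(5*t) + 5*t*exp(5*t)]
  [t^2*exp(5*t)/2 - 2*t*exp(5*t), -t^2*exp(5*t) + 4*t*exp(5*t) + exp(5*t), -3*t^2*exp(5*t)/2 + 7*t*exp(5*t)]
  [t*exp(5*t), -2*t*exp(5*t), -3*t*exp(5*t) + exp(5*t)]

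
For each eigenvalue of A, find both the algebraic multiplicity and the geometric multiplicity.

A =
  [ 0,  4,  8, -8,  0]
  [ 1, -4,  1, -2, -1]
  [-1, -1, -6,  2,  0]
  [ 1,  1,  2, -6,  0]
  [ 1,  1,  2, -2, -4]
λ = -4: alg = 5, geom = 3

Step 1 — factor the characteristic polynomial to read off the algebraic multiplicities:
  χ_A(x) = (x + 4)^5

Step 2 — compute geometric multiplicities via the rank-nullity identity g(λ) = n − rank(A − λI):
  rank(A − (-4)·I) = 2, so dim ker(A − (-4)·I) = n − 2 = 3

Summary:
  λ = -4: algebraic multiplicity = 5, geometric multiplicity = 3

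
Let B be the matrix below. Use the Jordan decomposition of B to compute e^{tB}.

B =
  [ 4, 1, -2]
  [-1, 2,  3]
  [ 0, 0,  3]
e^{tB} =
  [t*exp(3*t) + exp(3*t), t*exp(3*t), t^2*exp(3*t)/2 - 2*t*exp(3*t)]
  [-t*exp(3*t), -t*exp(3*t) + exp(3*t), -t^2*exp(3*t)/2 + 3*t*exp(3*t)]
  [0, 0, exp(3*t)]

Strategy: write B = P · J · P⁻¹ where J is a Jordan canonical form, so e^{tB} = P · e^{tJ} · P⁻¹, and e^{tJ} can be computed block-by-block.

B has Jordan form
J =
  [3, 1, 0]
  [0, 3, 1]
  [0, 0, 3]
(up to reordering of blocks).

Per-block formulas:
  For a 3×3 Jordan block J_3(3): exp(t · J_3(3)) = e^(3t)·(I + t·N + (t^2/2)·N^2), where N is the 3×3 nilpotent shift.

After assembling e^{tJ} and conjugating by P, we get:

e^{tB} =
  [t*exp(3*t) + exp(3*t), t*exp(3*t), t^2*exp(3*t)/2 - 2*t*exp(3*t)]
  [-t*exp(3*t), -t*exp(3*t) + exp(3*t), -t^2*exp(3*t)/2 + 3*t*exp(3*t)]
  [0, 0, exp(3*t)]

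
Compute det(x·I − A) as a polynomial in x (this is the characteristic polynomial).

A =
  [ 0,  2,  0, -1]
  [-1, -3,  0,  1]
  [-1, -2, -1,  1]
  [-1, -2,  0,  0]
x^4 + 4*x^3 + 6*x^2 + 4*x + 1

Expanding det(x·I − A) (e.g. by cofactor expansion or by noting that A is similar to its Jordan form J, which has the same characteristic polynomial as A) gives
  χ_A(x) = x^4 + 4*x^3 + 6*x^2 + 4*x + 1
which factors as (x + 1)^4. The eigenvalues (with algebraic multiplicities) are λ = -1 with multiplicity 4.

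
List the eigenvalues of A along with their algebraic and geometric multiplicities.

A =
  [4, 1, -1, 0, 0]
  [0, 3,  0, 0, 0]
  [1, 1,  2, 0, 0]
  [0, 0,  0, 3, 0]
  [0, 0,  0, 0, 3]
λ = 3: alg = 5, geom = 4

Step 1 — factor the characteristic polynomial to read off the algebraic multiplicities:
  χ_A(x) = (x - 3)^5

Step 2 — compute geometric multiplicities via the rank-nullity identity g(λ) = n − rank(A − λI):
  rank(A − (3)·I) = 1, so dim ker(A − (3)·I) = n − 1 = 4

Summary:
  λ = 3: algebraic multiplicity = 5, geometric multiplicity = 4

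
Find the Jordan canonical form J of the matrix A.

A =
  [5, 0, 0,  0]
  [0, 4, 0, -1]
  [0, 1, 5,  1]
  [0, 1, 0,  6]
J_2(5) ⊕ J_1(5) ⊕ J_1(5)

The characteristic polynomial is
  det(x·I − A) = x^4 - 20*x^3 + 150*x^2 - 500*x + 625 = (x - 5)^4

Eigenvalues and multiplicities (the geometric multiplicity of λ is n − rank(A − λI), which equals the number of Jordan blocks for λ):
  λ = 5: algebraic multiplicity = 4, geometric multiplicity = 3

Determining the block sizes for each eigenvalue:
  λ = 5: 3 blocks summing to 4 forces exactly one block of size 2 and the rest size 1 → block sizes [2, 1, 1]

Assembling the blocks gives a Jordan form
J =
  [5, 1, 0, 0]
  [0, 5, 0, 0]
  [0, 0, 5, 0]
  [0, 0, 0, 5]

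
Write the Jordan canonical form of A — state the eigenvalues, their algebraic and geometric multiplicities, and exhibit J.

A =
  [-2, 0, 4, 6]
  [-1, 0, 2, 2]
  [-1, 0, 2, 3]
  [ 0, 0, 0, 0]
J_2(0) ⊕ J_2(0)

The characteristic polynomial is
  det(x·I − A) = x^4

Eigenvalues and multiplicities (the geometric multiplicity of λ is n − rank(A − λI), which equals the number of Jordan blocks for λ):
  λ = 0: algebraic multiplicity = 4, geometric multiplicity = 2

Determining the block sizes for each eigenvalue:
  λ = 0: with am = 4 and gm = 2, the partition is not yet determined (e.g. several partitions of 4 into 2 parts exist). Let N = A − (0)·I. Computing rank(N^1) = 2, rank(N^2) = 0; the number of blocks of size ≥ j is rank(N^{j−1}) − rank(N^j), giving [2, 2]. So we have 2 block(s) of size 2 → block sizes [2, 2]

Assembling the blocks gives a Jordan form
J =
  [0, 1, 0, 0]
  [0, 0, 0, 0]
  [0, 0, 0, 1]
  [0, 0, 0, 0]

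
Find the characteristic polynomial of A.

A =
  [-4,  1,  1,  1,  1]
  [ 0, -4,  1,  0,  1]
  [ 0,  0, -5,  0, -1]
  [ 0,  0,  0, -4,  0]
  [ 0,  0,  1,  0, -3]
x^5 + 20*x^4 + 160*x^3 + 640*x^2 + 1280*x + 1024

Expanding det(x·I − A) (e.g. by cofactor expansion or by noting that A is similar to its Jordan form J, which has the same characteristic polynomial as A) gives
  χ_A(x) = x^5 + 20*x^4 + 160*x^3 + 640*x^2 + 1280*x + 1024
which factors as (x + 4)^5. The eigenvalues (with algebraic multiplicities) are λ = -4 with multiplicity 5.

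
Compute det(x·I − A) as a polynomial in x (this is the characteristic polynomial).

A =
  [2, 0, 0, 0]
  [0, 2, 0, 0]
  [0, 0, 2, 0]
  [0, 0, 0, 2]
x^4 - 8*x^3 + 24*x^2 - 32*x + 16

Expanding det(x·I − A) (e.g. by cofactor expansion or by noting that A is similar to its Jordan form J, which has the same characteristic polynomial as A) gives
  χ_A(x) = x^4 - 8*x^3 + 24*x^2 - 32*x + 16
which factors as (x - 2)^4. The eigenvalues (with algebraic multiplicities) are λ = 2 with multiplicity 4.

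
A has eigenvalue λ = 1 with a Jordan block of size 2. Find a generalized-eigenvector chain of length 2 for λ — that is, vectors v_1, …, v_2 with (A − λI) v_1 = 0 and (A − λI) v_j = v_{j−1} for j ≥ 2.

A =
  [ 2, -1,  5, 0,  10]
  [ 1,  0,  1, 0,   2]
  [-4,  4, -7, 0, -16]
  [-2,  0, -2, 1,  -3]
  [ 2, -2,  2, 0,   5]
A Jordan chain for λ = 1 of length 2:
v_1 = (1, 1, -4, -2, 2)ᵀ
v_2 = (1, 0, 0, 0, 0)ᵀ

Let N = A − (1)·I. We want v_2 with N^2 v_2 = 0 but N^1 v_2 ≠ 0; then v_{j-1} := N · v_j for j = 2, …, 2.

Pick v_2 = (1, 0, 0, 0, 0)ᵀ.
Then v_1 = N · v_2 = (1, 1, -4, -2, 2)ᵀ.

Sanity check: (A − (1)·I) v_1 = (0, 0, 0, 0, 0)ᵀ = 0. ✓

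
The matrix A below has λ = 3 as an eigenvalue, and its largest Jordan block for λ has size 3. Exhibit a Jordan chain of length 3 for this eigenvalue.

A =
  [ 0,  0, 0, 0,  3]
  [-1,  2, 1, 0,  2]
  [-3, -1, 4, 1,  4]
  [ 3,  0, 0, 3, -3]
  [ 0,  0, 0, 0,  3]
A Jordan chain for λ = 3 of length 3:
v_1 = (0, 1, 1, 0, 0)ᵀ
v_2 = (0, 0, 1, 0, 0)ᵀ
v_3 = (0, 0, 0, 1, 0)ᵀ

Let N = A − (3)·I. We want v_3 with N^3 v_3 = 0 but N^2 v_3 ≠ 0; then v_{j-1} := N · v_j for j = 3, …, 2.

Pick v_3 = (0, 0, 0, 1, 0)ᵀ.
Then v_2 = N · v_3 = (0, 0, 1, 0, 0)ᵀ.
Then v_1 = N · v_2 = (0, 1, 1, 0, 0)ᵀ.

Sanity check: (A − (3)·I) v_1 = (0, 0, 0, 0, 0)ᵀ = 0. ✓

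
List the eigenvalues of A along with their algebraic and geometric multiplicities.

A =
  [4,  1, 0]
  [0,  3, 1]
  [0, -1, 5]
λ = 4: alg = 3, geom = 1

Step 1 — factor the characteristic polynomial to read off the algebraic multiplicities:
  χ_A(x) = (x - 4)^3

Step 2 — compute geometric multiplicities via the rank-nullity identity g(λ) = n − rank(A − λI):
  rank(A − (4)·I) = 2, so dim ker(A − (4)·I) = n − 2 = 1

Summary:
  λ = 4: algebraic multiplicity = 3, geometric multiplicity = 1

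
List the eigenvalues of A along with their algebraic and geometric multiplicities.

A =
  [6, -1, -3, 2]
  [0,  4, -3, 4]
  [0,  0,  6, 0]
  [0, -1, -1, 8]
λ = 6: alg = 4, geom = 2

Step 1 — factor the characteristic polynomial to read off the algebraic multiplicities:
  χ_A(x) = (x - 6)^4

Step 2 — compute geometric multiplicities via the rank-nullity identity g(λ) = n − rank(A − λI):
  rank(A − (6)·I) = 2, so dim ker(A − (6)·I) = n − 2 = 2

Summary:
  λ = 6: algebraic multiplicity = 4, geometric multiplicity = 2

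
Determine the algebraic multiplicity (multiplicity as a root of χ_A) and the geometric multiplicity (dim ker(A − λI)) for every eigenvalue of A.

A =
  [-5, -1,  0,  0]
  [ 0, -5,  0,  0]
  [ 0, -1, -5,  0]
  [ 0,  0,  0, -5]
λ = -5: alg = 4, geom = 3

Step 1 — factor the characteristic polynomial to read off the algebraic multiplicities:
  χ_A(x) = (x + 5)^4

Step 2 — compute geometric multiplicities via the rank-nullity identity g(λ) = n − rank(A − λI):
  rank(A − (-5)·I) = 1, so dim ker(A − (-5)·I) = n − 1 = 3

Summary:
  λ = -5: algebraic multiplicity = 4, geometric multiplicity = 3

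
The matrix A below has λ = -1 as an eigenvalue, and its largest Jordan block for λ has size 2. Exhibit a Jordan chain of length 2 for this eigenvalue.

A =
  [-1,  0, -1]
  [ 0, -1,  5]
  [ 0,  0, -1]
A Jordan chain for λ = -1 of length 2:
v_1 = (-1, 5, 0)ᵀ
v_2 = (0, 0, 1)ᵀ

Let N = A − (-1)·I. We want v_2 with N^2 v_2 = 0 but N^1 v_2 ≠ 0; then v_{j-1} := N · v_j for j = 2, …, 2.

Pick v_2 = (0, 0, 1)ᵀ.
Then v_1 = N · v_2 = (-1, 5, 0)ᵀ.

Sanity check: (A − (-1)·I) v_1 = (0, 0, 0)ᵀ = 0. ✓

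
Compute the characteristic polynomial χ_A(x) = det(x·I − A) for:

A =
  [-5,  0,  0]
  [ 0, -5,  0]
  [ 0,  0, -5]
x^3 + 15*x^2 + 75*x + 125

Expanding det(x·I − A) (e.g. by cofactor expansion or by noting that A is similar to its Jordan form J, which has the same characteristic polynomial as A) gives
  χ_A(x) = x^3 + 15*x^2 + 75*x + 125
which factors as (x + 5)^3. The eigenvalues (with algebraic multiplicities) are λ = -5 with multiplicity 3.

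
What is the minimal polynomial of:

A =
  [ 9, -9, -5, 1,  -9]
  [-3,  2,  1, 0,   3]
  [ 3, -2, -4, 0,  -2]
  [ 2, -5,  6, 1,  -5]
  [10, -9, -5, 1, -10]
x^4 + x^3

The characteristic polynomial is χ_A(x) = x^3*(x + 1)^2, so the eigenvalues are known. The minimal polynomial is
  m_A(x) = Π_λ (x − λ)^{k_λ}
where k_λ is the size of the *largest* Jordan block for λ (equivalently, the smallest k with (A − λI)^k v = 0 for every generalised eigenvector v of λ).

  λ = -1: largest Jordan block has size 1, contributing (x + 1)
  λ = 0: largest Jordan block has size 3, contributing (x − 0)^3

So m_A(x) = x^3*(x + 1) = x^4 + x^3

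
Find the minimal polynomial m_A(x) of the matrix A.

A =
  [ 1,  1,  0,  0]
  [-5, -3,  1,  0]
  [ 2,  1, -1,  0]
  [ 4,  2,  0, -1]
x^3 + 3*x^2 + 3*x + 1

The characteristic polynomial is χ_A(x) = (x + 1)^4, so the eigenvalues are known. The minimal polynomial is
  m_A(x) = Π_λ (x − λ)^{k_λ}
where k_λ is the size of the *largest* Jordan block for λ (equivalently, the smallest k with (A − λI)^k v = 0 for every generalised eigenvector v of λ).

  λ = -1: largest Jordan block has size 3, contributing (x + 1)^3

So m_A(x) = (x + 1)^3 = x^3 + 3*x^2 + 3*x + 1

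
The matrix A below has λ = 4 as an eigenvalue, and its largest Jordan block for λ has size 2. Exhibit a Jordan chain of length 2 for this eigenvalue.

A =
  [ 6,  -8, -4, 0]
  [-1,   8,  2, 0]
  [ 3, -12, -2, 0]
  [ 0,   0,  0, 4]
A Jordan chain for λ = 4 of length 2:
v_1 = (2, -1, 3, 0)ᵀ
v_2 = (1, 0, 0, 0)ᵀ

Let N = A − (4)·I. We want v_2 with N^2 v_2 = 0 but N^1 v_2 ≠ 0; then v_{j-1} := N · v_j for j = 2, …, 2.

Pick v_2 = (1, 0, 0, 0)ᵀ.
Then v_1 = N · v_2 = (2, -1, 3, 0)ᵀ.

Sanity check: (A − (4)·I) v_1 = (0, 0, 0, 0)ᵀ = 0. ✓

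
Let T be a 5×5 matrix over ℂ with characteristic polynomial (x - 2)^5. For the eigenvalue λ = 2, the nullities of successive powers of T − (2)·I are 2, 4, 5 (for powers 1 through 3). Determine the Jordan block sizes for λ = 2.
Block sizes for λ = 2: [3, 2]

From the dimensions of kernels of powers, the number of Jordan blocks of size at least j is d_j − d_{j−1} where d_j = dim ker(N^j) (with d_0 = 0). Computing the differences gives [2, 2, 1].
The number of blocks of size exactly k is (#blocks of size ≥ k) − (#blocks of size ≥ k + 1), so the partition is: 1 block(s) of size 2, 1 block(s) of size 3.
In nonincreasing order the block sizes are [3, 2].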